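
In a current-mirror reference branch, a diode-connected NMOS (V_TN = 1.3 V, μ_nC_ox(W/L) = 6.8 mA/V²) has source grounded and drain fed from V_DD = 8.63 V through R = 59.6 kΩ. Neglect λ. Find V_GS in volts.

V_GS = 1.49 V

With gate tied to drain, V_GS = V_DS ≥ V_GS − V_TN, so the device is in saturation.
KCL at the drain: ½ k_n (V_GS − V_TN)² = (V_DD − V_GS)/R.
Let x = V_GS − 1.3. Then 203 x² + x − 7.33 = 0, giving x = 0.188 V (positive root), so V_GS = 1.49 V.
I_D = (V_DD − V_GS)/R = (8.63 − 1.49) / 59.6 = 0.12 mA.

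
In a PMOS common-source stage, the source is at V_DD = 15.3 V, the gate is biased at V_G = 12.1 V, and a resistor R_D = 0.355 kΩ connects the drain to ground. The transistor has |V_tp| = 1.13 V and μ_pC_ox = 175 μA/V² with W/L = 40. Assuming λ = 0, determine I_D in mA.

I_D = 15.0 mA

V_SG = V_DD − V_G = 15.3 − 12.1 = 3.2 V, so V_ov = 3.2 − 1.13 = 2.07 V.
k_p = μ_pC_ox · (W/L) = 7 mA/V².
Assume saturation: I_D = ½ k_p V_ov² = 0.5 × 7 × 2.07² = 15 mA, giving V_SD = V_DD − I_D R_D = 15.3 − 15 × 0.355 = 9.98 V.
V_SD = 9.98 V ≥ V_ov = 2.07 V, confirming saturation.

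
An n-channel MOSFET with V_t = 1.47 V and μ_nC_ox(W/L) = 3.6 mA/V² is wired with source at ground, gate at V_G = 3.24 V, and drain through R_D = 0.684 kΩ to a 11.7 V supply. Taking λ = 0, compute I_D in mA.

I_D = 5.64 mA

V_GS = V_G = 3.24 V, so V_ov = 3.24 − 1.47 = 1.77 V.
Assume saturation: I_D = ½ k_n V_ov² = 0.5 × 3.6 × 1.77² = 5.64 mA, giving V_DS = V_DD − I_D R_D = 11.7 − 5.64 × 0.684 = 7.84 V.
V_DS = 7.84 V ≥ V_ov = 1.77 V, confirming saturation.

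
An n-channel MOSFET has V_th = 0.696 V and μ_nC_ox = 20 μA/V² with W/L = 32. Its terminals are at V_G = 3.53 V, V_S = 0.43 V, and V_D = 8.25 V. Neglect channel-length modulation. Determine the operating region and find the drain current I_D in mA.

V_GS = V_G − V_S = 3.53 − 0.43 = 3.1 V; V_DS = V_D − V_S = 8.25 − 0.43 = 7.82 V.
k_n = μ_nC_ox · (W/L) = 0.64 mA/V².
V_ov = V_GS − V_th = 3.1 − 0.696 = 2.4 V.
Since V_DS = 7.82 V ≥ V_ov = 2.4 V, the device is in saturation.
I_D = ½ k_n V_ov² = 0.5 × 0.64 × 2.4² = 1.85 mA.

Saturation; I_D = 1.85 mA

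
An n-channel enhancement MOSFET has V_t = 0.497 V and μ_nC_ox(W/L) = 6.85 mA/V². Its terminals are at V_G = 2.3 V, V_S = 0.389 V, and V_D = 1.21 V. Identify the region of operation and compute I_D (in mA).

V_GS = V_G − V_S = 2.3 − 0.389 = 1.91 V; V_DS = V_D − V_S = 1.21 − 0.389 = 0.821 V.
V_ov = V_GS − V_t = 1.91 − 0.497 = 1.41 V.
Since V_DS = 0.821 V < V_ov = 1.41 V, the device is in the triode region.
I_D = k_n [V_ov · V_DS − ½ V_DS²] = 6.85 × [1.41 × 0.821 − 0.5 × 0.821²] = 5.64 mA.

Triode; I_D = 5.64 mA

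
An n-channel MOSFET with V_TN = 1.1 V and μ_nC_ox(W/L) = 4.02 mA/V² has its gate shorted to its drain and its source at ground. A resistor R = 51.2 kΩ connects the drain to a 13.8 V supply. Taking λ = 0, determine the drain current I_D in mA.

I_D = 0.241 mA

With gate tied to drain, V_GS = V_DS ≥ V_GS − V_TN, so the device is in saturation.
KCL at the drain: ½ k_n (V_GS − V_TN)² = (V_DD − V_GS)/R.
Let x = V_GS − 1.1. Then 103 x² + x − 12.7 = 0, giving x = 0.346 V (positive root), so V_GS = 1.45 V.
I_D = (V_DD − V_GS)/R = (13.8 − 1.45) / 51.2 = 0.241 mA.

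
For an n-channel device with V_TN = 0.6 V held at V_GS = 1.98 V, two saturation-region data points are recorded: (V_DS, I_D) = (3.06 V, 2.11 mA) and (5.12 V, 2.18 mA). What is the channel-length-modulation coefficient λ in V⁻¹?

λ = 0.0169 V⁻¹

With V_GS fixed, I_D ∝ (1 + λ V_DS) in saturation, so I_D2/I_D1 = (1 + λ V_DS2)/(1 + λ V_DS1).
2.18/2.11 = 1.033 = (1 + 5.12 λ)/(1 + 3.06 λ).
Solving: λ (I_D1 V_DS2 − I_D2 V_DS1) = I_D2 − I_D1, so λ = (2.18 − 2.11) / (2.11 × 5.12 − 2.18 × 3.06) = 0.07 / 4.13 = 0.0169 V⁻¹.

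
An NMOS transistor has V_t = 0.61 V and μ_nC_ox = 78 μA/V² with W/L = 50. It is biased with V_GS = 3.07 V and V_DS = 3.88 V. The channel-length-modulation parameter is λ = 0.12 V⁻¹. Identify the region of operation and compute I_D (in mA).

Saturation; I_D = 17.3 mA

k_n = μ_nC_ox · (W/L) = 3.9 mA/V².
V_ov = V_GS − V_t = 3.07 − 0.61 = 2.46 V.
Since V_DS = 3.88 V ≥ V_ov = 2.46 V, the device is in saturation.
I_D = ½ k_n V_ov² (1 + λ V_DS) = 0.5 × 3.9 × 2.46² × (1 + 0.12 × 3.88) = 17.3 mA.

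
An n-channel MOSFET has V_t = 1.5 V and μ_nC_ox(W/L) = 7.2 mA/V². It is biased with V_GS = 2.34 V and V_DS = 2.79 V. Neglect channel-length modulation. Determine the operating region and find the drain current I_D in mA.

Saturation; I_D = 2.54 mA

V_ov = V_GS − V_t = 2.34 − 1.5 = 0.84 V.
Since V_DS = 2.79 V ≥ V_ov = 0.84 V, the device is in saturation.
I_D = ½ k_n V_ov² = 0.5 × 7.2 × 0.84² = 2.54 mA.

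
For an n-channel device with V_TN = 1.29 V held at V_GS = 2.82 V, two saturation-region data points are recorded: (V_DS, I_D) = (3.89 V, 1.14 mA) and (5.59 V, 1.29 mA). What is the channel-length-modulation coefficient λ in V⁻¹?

λ = 0.111 V⁻¹

With V_GS fixed, I_D ∝ (1 + λ V_DS) in saturation, so I_D2/I_D1 = (1 + λ V_DS2)/(1 + λ V_DS1).
1.29/1.14 = 1.132 = (1 + 5.59 λ)/(1 + 3.89 λ).
Solving: λ (I_D1 V_DS2 − I_D2 V_DS1) = I_D2 − I_D1, so λ = (1.29 − 1.14) / (1.14 × 5.59 − 1.29 × 3.89) = 0.15 / 1.35 = 0.111 V⁻¹.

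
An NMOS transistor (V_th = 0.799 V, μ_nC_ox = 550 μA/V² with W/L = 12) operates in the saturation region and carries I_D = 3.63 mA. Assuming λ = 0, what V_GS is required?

k_n = μ_nC_ox · (W/L) = 6.6 mA/V².
In saturation I_D = ½ k_n (V_GS − V_th)², so V_GS − V_th = √(2 I_D / k_n) = √(2 × 3.63 / 6.6) = 1.05 V.
V_GS = 0.799 + 1.05 = 1.85 V.

V_GS = 1.85 V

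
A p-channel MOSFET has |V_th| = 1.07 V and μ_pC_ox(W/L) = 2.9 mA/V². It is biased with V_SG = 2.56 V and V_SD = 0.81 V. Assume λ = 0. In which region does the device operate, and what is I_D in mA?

V_ov = V_SG − |V_th| = 2.56 − 1.07 = 1.49 V.
Since V_SD = 0.81 V < V_ov = 1.49 V, the device is in the triode region.
I_D = k_p [V_ov · V_SD − ½ V_SD²] = 2.9 × [1.49 × 0.81 − 0.5 × 0.81²] = 2.55 mA.

Triode; I_D = 2.55 mA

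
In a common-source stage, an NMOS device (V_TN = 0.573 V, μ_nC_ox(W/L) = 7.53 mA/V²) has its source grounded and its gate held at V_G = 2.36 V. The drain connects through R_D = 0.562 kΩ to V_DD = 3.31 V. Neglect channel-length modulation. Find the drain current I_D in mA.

V_GS = V_G = 2.36 V, so V_ov = 2.36 − 0.573 = 1.79 V.
Assume saturation: I_D = ½ k_n V_ov² = 0.5 × 7.53 × 1.79² = 12 mA, giving V_DS = V_DD − I_D R_D = 3.31 − 12 × 0.562 = -3.45 V.
But -3.45 V < V_ov = 1.79 V, so the device is actually in triode.
In triode I_D = k_n[V_ov V_DS − ½ V_DS²] and I_D = (V_DD − V_DS)/R_D. Equating: 2.12 V_DS² − 8.562 V_DS + 3.31 = 0, giving V_DS = 0.433 V (the root below V_ov).
I_D = (3.31 − 0.433) / 0.562 = 5.12 mA.

I_D = 5.12 mA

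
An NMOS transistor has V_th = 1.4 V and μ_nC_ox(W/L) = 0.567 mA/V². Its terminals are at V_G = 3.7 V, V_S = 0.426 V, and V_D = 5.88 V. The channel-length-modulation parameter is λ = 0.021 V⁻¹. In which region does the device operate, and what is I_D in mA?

Saturation; I_D = 1.11 mA

V_GS = V_G − V_S = 3.7 − 0.426 = 3.27 V; V_DS = V_D − V_S = 5.88 − 0.426 = 5.45 V.
V_ov = V_GS − V_th = 3.27 − 1.4 = 1.87 V.
Since V_DS = 5.45 V ≥ V_ov = 1.87 V, the device is in saturation.
I_D = ½ k_n V_ov² (1 + λ V_DS) = 0.5 × 0.567 × 1.87² × (1 + 0.021 × 5.45) = 1.11 mA.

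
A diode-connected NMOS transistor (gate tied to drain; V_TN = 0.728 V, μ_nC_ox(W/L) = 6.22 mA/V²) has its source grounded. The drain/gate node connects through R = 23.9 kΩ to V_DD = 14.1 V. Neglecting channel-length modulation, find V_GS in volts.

V_GS = 1.15 V

With gate tied to drain, V_GS = V_DS ≥ V_GS − V_TN, so the device is in saturation.
KCL at the drain: ½ k_n (V_GS − V_TN)² = (V_DD − V_GS)/R.
Let x = V_GS − 0.728. Then 74.3 x² + x − 13.37 = 0, giving x = 0.417 V (positive root), so V_GS = 1.15 V.
I_D = (V_DD − V_GS)/R = (14.1 − 1.15) / 23.9 = 0.542 mA.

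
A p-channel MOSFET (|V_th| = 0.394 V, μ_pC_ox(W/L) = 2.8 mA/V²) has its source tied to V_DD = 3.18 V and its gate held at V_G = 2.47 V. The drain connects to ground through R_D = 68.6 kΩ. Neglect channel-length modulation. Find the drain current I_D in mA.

V_SG = V_DD − V_G = 3.18 − 2.47 = 0.71 V, so V_ov = 0.71 − 0.394 = 0.316 V.
Assume saturation: I_D = ½ k_p V_ov² = 0.5 × 2.8 × 0.316² = 0.14 mA, giving V_SD = V_DD − I_D R_D = 3.18 − 0.14 × 68.6 = -6.41 V.
But -6.41 V < V_ov = 0.316 V, so the device is actually in triode.
In triode I_D = k_p[V_ov V_SD − ½ V_SD²] and I_D = (V_DD − V_SD)/R_D. Equating: 96 V_SD² − 61.7 V_SD + 3.18 = 0, giving V_SD = 0.0565 V (the root below V_ov).
I_D = (3.18 − 0.0565) / 68.6 = 0.0455 mA.

I_D = 0.0455 mA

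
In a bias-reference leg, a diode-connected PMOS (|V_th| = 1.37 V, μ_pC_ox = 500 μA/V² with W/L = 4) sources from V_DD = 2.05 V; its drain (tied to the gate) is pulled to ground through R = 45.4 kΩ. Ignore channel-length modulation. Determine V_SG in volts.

V_SG = 1.48 V

With gate tied to drain, V_SG = V_SD ≥ V_SG − |V_th|, so the device is in saturation.
k_p = μ_pC_ox · (W/L) = 2 mA/V².
KCL at the drain: ½ k_p (V_SG − |V_th|)² = (V_DD − V_SG)/R.
Let x = V_SG − 1.37. Then 45.4 x² + x − 0.68 = 0, giving x = 0.112 V (positive root), so V_SG = 1.48 V.
I_D = (V_DD − V_SG)/R = (2.05 − 1.48) / 45.4 = 0.0125 mA.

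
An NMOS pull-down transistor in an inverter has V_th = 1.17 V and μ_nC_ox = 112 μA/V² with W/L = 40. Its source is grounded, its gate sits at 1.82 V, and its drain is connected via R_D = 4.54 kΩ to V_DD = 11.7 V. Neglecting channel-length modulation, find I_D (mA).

V_GS = V_G = 1.82 V, so V_ov = 1.82 − 1.17 = 0.65 V.
k_n = μ_nC_ox · (W/L) = 4.48 mA/V².
Assume saturation: I_D = ½ k_n V_ov² = 0.5 × 4.48 × 0.65² = 0.946 mA, giving V_DS = V_DD − I_D R_D = 11.7 − 0.946 × 4.54 = 7.4 V.
V_DS = 7.4 V ≥ V_ov = 0.65 V, confirming saturation.

I_D = 0.946 mA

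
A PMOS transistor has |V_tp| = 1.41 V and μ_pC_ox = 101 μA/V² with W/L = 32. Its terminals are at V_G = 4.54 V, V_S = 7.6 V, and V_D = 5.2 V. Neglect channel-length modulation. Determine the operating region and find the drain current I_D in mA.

V_SG = V_S − V_G = 7.6 − 4.54 = 3.06 V; V_SD = V_S − V_D = 7.6 − 5.2 = 2.4 V.
k_p = μ_pC_ox · (W/L) = 3.232 mA/V².
V_ov = V_SG − |V_tp| = 3.06 − 1.41 = 1.65 V.
Since V_SD = 2.4 V ≥ V_ov = 1.65 V, the device is in saturation.
I_D = ½ k_p V_ov² = 0.5 × 3.232 × 1.65² = 4.4 mA.

Saturation; I_D = 4.40 mA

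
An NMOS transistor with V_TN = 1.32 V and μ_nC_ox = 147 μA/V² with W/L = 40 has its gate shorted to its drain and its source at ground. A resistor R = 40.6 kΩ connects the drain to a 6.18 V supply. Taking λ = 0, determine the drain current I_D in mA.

I_D = 0.115 mA

With gate tied to drain, V_GS = V_DS ≥ V_GS − V_TN, so the device is in saturation.
k_n = μ_nC_ox · (W/L) = 5.88 mA/V².
KCL at the drain: ½ k_n (V_GS − V_TN)² = (V_DD − V_GS)/R.
Let x = V_GS − 1.32. Then 119 x² + x − 4.86 = 0, giving x = 0.198 V (positive root), so V_GS = 1.52 V.
I_D = (V_DD − V_GS)/R = (6.18 − 1.52) / 40.6 = 0.115 mA.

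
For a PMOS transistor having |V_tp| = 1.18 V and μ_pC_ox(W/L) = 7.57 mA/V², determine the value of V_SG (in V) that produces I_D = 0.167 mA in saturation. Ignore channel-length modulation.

V_SG = 1.39 V

In saturation I_D = ½ k_p (V_SG − |V_tp|)², so V_SG − |V_tp| = √(2 I_D / k_p) = √(2 × 0.167 / 7.57) = 0.21 V.
V_SG = 1.18 + 0.21 = 1.39 V.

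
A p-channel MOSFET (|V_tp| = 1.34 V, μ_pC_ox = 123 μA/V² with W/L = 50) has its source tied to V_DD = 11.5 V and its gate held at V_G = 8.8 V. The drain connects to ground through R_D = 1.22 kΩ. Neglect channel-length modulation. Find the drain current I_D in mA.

I_D = 5.69 mA

V_SG = V_DD − V_G = 11.5 − 8.8 = 2.7 V, so V_ov = 2.7 − 1.34 = 1.36 V.
k_p = μ_pC_ox · (W/L) = 6.15 mA/V².
Assume saturation: I_D = ½ k_p V_ov² = 0.5 × 6.15 × 1.36² = 5.69 mA, giving V_SD = V_DD − I_D R_D = 11.5 − 5.69 × 1.22 = 4.56 V.
V_SD = 4.56 V ≥ V_ov = 1.36 V, confirming saturation.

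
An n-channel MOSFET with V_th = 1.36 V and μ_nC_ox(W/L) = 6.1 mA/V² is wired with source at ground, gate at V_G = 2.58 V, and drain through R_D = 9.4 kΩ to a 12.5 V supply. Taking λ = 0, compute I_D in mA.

I_D = 1.31 mA

V_GS = V_G = 2.58 V, so V_ov = 2.58 − 1.36 = 1.22 V.
Assume saturation: I_D = ½ k_n V_ov² = 0.5 × 6.1 × 1.22² = 4.54 mA, giving V_DS = V_DD − I_D R_D = 12.5 − 4.54 × 9.4 = -30.2 V.
But -30.2 V < V_ov = 1.22 V, so the device is actually in triode.
In triode I_D = k_n[V_ov V_DS − ½ V_DS²] and I_D = (V_DD − V_DS)/R_D. Equating: 28.7 V_DS² − 70.95 V_DS + 12.5 = 0, giving V_DS = 0.191 V (the root below V_ov).
I_D = (12.5 − 0.191) / 9.4 = 1.31 mA.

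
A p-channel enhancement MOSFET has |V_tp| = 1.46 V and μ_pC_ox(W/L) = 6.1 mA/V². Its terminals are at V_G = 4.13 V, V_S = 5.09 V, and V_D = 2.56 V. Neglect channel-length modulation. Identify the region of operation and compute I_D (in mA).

V_SG = V_S − V_G = 5.09 − 4.13 = 0.96 V; V_SD = V_S − V_D = 5.09 − 2.56 = 2.53 V.
V_SG = 0.96 V < |V_tp| = 1.46 V, so the transistor is in cutoff.

Cutoff; I_D = 0 mA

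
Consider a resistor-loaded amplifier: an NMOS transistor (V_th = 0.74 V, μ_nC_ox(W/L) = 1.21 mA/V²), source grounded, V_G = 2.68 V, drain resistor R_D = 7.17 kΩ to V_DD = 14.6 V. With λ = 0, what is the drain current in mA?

I_D = 1.88 mA

V_GS = V_G = 2.68 V, so V_ov = 2.68 − 0.74 = 1.94 V.
Assume saturation: I_D = ½ k_n V_ov² = 0.5 × 1.21 × 1.94² = 2.28 mA, giving V_DS = V_DD − I_D R_D = 14.6 − 2.28 × 7.17 = -1.73 V.
But -1.73 V < V_ov = 1.94 V, so the device is actually in triode.
In triode I_D = k_n[V_ov V_DS − ½ V_DS²] and I_D = (V_DD − V_DS)/R_D. Equating: 4.34 V_DS² − 17.83 V_DS + 14.6 = 0, giving V_DS = 1.13 V (the root below V_ov).
I_D = (14.6 − 1.13) / 7.17 = 1.88 mA.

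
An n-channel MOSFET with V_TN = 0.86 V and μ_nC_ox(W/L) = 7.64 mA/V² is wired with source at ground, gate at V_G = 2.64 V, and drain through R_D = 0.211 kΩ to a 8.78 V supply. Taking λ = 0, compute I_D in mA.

V_GS = V_G = 2.64 V, so V_ov = 2.64 − 0.86 = 1.78 V.
Assume saturation: I_D = ½ k_n V_ov² = 0.5 × 7.64 × 1.78² = 12.1 mA, giving V_DS = V_DD − I_D R_D = 8.78 − 12.1 × 0.211 = 6.23 V.
V_DS = 6.23 V ≥ V_ov = 1.78 V, confirming saturation.

I_D = 12.1 mA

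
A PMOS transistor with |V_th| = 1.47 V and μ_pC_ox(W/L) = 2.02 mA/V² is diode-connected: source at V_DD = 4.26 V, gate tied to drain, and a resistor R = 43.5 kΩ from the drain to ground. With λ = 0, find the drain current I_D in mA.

I_D = 0.0586 mA

With gate tied to drain, V_SG = V_SD ≥ V_SG − |V_th|, so the device is in saturation.
KCL at the drain: ½ k_p (V_SG − |V_th|)² = (V_DD − V_SG)/R.
Let x = V_SG − 1.47. Then 43.9 x² + x − 2.79 = 0, giving x = 0.241 V (positive root), so V_SG = 1.71 V.
I_D = (V_DD − V_SG)/R = (4.26 − 1.71) / 43.5 = 0.0586 mA.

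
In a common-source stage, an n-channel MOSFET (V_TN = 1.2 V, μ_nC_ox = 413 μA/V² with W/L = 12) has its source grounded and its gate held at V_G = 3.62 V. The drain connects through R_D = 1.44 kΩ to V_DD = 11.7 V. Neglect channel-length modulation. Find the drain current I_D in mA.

V_GS = V_G = 3.62 V, so V_ov = 3.62 − 1.2 = 2.42 V.
k_n = μ_nC_ox · (W/L) = 4.956 mA/V².
Assume saturation: I_D = ½ k_n V_ov² = 0.5 × 4.956 × 2.42² = 14.5 mA, giving V_DS = V_DD − I_D R_D = 11.7 − 14.5 × 1.44 = -9.2 V.
But -9.2 V < V_ov = 2.42 V, so the device is actually in triode.
In triode I_D = k_n[V_ov V_DS − ½ V_DS²] and I_D = (V_DD − V_DS)/R_D. Equating: 3.57 V_DS² − 18.27 V_DS + 11.7 = 0, giving V_DS = 0.75 V (the root below V_ov).
I_D = (11.7 − 0.75) / 1.44 = 7.6 mA.

I_D = 7.60 mA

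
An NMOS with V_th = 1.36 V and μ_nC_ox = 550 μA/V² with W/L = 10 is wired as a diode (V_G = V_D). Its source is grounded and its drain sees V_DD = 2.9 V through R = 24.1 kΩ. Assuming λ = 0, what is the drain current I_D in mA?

With gate tied to drain, V_GS = V_DS ≥ V_GS − V_th, so the device is in saturation.
k_n = μ_nC_ox · (W/L) = 5.5 mA/V².
KCL at the drain: ½ k_n (V_GS − V_th)² = (V_DD − V_GS)/R.
Let x = V_GS − 1.36. Then 66.3 x² + x − 1.54 = 0, giving x = 0.145 V (positive root), so V_GS = 1.51 V.
I_D = (V_DD − V_GS)/R = (2.9 − 1.51) / 24.1 = 0.0579 mA.

I_D = 0.0579 mA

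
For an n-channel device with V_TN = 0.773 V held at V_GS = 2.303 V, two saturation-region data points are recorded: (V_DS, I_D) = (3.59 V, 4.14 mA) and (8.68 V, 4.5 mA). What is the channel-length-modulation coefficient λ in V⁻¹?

λ = 0.0182 V⁻¹

With V_GS fixed, I_D ∝ (1 + λ V_DS) in saturation, so I_D2/I_D1 = (1 + λ V_DS2)/(1 + λ V_DS1).
4.5/4.14 = 1.087 = (1 + 8.68 λ)/(1 + 3.59 λ).
Solving: λ (I_D1 V_DS2 − I_D2 V_DS1) = I_D2 − I_D1, so λ = (4.5 − 4.14) / (4.14 × 8.68 − 4.5 × 3.59) = 0.36 / 19.8 = 0.0182 V⁻¹.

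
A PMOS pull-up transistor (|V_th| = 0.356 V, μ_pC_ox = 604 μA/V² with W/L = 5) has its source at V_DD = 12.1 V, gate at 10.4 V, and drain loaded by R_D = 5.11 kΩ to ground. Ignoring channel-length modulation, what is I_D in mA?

V_SG = V_DD − V_G = 12.1 − 10.4 = 1.7 V, so V_ov = 1.7 − 0.356 = 1.34 V.
k_p = μ_pC_ox · (W/L) = 3.02 mA/V².
Assume saturation: I_D = ½ k_p V_ov² = 0.5 × 3.02 × 1.34² = 2.73 mA, giving V_SD = V_DD − I_D R_D = 12.1 − 2.73 × 5.11 = -1.84 V.
But -1.84 V < V_ov = 1.34 V, so the device is actually in triode.
In triode I_D = k_p[V_ov V_SD − ½ V_SD²] and I_D = (V_DD − V_SD)/R_D. Equating: 7.72 V_SD² − 21.74 V_SD + 12.1 = 0, giving V_SD = 0.763 V (the root below V_ov).
I_D = (12.1 − 0.763) / 5.11 = 2.22 mA.

I_D = 2.22 mA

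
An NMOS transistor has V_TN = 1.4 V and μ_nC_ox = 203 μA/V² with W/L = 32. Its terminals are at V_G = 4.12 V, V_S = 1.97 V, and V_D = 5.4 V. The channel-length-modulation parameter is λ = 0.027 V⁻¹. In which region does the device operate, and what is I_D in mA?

Saturation; I_D = 2.00 mA

V_GS = V_G − V_S = 4.12 − 1.97 = 2.15 V; V_DS = V_D − V_S = 5.4 − 1.97 = 3.43 V.
k_n = μ_nC_ox · (W/L) = 6.496 mA/V².
V_ov = V_GS − V_TN = 2.15 − 1.4 = 0.75 V.
Since V_DS = 3.43 V ≥ V_ov = 0.75 V, the device is in saturation.
I_D = ½ k_n V_ov² (1 + λ V_DS) = 0.5 × 6.496 × 0.75² × (1 + 0.027 × 3.43) = 2 mA.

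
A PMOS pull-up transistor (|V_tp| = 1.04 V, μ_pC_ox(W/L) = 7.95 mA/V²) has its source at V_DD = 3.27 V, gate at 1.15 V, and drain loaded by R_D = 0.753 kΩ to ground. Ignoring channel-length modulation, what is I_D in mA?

V_SG = V_DD − V_G = 3.27 − 1.15 = 2.12 V, so V_ov = 2.12 − 1.04 = 1.08 V.
Assume saturation: I_D = ½ k_p V_ov² = 0.5 × 7.95 × 1.08² = 4.64 mA, giving V_SD = V_DD − I_D R_D = 3.27 − 4.64 × 0.753 = -0.221 V.
But -0.221 V < V_ov = 1.08 V, so the device is actually in triode.
In triode I_D = k_p[V_ov V_SD − ½ V_SD²] and I_D = (V_DD − V_SD)/R_D. Equating: 2.99 V_SD² − 7.465 V_SD + 3.27 = 0, giving V_SD = 0.567 V (the root below V_ov).
I_D = (3.27 − 0.567) / 0.753 = 3.59 mA.

I_D = 3.59 mA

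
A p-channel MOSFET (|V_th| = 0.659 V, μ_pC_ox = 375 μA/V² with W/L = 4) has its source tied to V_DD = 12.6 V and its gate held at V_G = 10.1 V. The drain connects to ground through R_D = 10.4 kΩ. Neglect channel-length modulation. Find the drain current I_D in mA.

V_SG = V_DD − V_G = 12.6 − 10.1 = 2.5 V, so V_ov = 2.5 − 0.659 = 1.84 V.
k_p = μ_pC_ox · (W/L) = 1.5 mA/V².
Assume saturation: I_D = ½ k_p V_ov² = 0.5 × 1.5 × 1.84² = 2.54 mA, giving V_SD = V_DD − I_D R_D = 12.6 − 2.54 × 10.4 = -13.8 V.
But -13.8 V < V_ov = 1.84 V, so the device is actually in triode.
In triode I_D = k_p[V_ov V_SD − ½ V_SD²] and I_D = (V_DD − V_SD)/R_D. Equating: 7.8 V_SD² − 29.72 V_SD + 12.6 = 0, giving V_SD = 0.486 V (the root below V_ov).
I_D = (12.6 − 0.486) / 10.4 = 1.16 mA.

I_D = 1.16 mA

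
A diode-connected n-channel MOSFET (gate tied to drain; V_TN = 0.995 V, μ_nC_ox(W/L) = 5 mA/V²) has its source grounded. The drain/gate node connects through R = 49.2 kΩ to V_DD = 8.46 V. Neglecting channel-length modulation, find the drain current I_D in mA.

I_D = 0.147 mA

With gate tied to drain, V_GS = V_DS ≥ V_GS − V_TN, so the device is in saturation.
KCL at the drain: ½ k_n (V_GS − V_TN)² = (V_DD − V_GS)/R.
Let x = V_GS − 0.995. Then 123 x² + x − 7.465 = 0, giving x = 0.242 V (positive root), so V_GS = 1.24 V.
I_D = (V_DD − V_GS)/R = (8.46 − 1.24) / 49.2 = 0.147 mA.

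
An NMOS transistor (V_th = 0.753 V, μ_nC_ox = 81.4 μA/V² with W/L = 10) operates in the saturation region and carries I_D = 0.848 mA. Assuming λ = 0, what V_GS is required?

V_GS = 2.20 V

k_n = μ_nC_ox · (W/L) = 0.814 mA/V².
In saturation I_D = ½ k_n (V_GS − V_th)², so V_GS − V_th = √(2 I_D / k_n) = √(2 × 0.848 / 0.814) = 1.44 V.
V_GS = 0.753 + 1.44 = 2.2 V.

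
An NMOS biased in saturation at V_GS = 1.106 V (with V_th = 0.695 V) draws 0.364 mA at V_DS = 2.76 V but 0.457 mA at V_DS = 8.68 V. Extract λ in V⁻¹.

λ = 0.0490 V⁻¹

With V_GS fixed, I_D ∝ (1 + λ V_DS) in saturation, so I_D2/I_D1 = (1 + λ V_DS2)/(1 + λ V_DS1).
0.457/0.364 = 1.255 = (1 + 8.68 λ)/(1 + 2.76 λ).
Solving: λ (I_D1 V_DS2 − I_D2 V_DS1) = I_D2 − I_D1, so λ = (0.457 − 0.364) / (0.364 × 8.68 − 0.457 × 2.76) = 0.093 / 1.9 = 0.049 V⁻¹.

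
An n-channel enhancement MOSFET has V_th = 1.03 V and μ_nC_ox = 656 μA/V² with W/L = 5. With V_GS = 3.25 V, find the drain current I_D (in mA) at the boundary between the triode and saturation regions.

At the boundary V_DS = V_ov = V_GS − V_th = 3.25 − 1.03 = 2.22 V.
k_n = μ_nC_ox · (W/L) = 3.28 mA/V².
I_D = ½ k_n V_ov² = 0.5 × 3.28 × 2.22² = 8.08 mA.

I_D = 8.08 mA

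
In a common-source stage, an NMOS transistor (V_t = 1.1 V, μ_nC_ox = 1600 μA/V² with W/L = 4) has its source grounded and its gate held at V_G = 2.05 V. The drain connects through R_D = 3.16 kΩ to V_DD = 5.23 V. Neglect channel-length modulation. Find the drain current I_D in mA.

I_D = 1.56 mA

V_GS = V_G = 2.05 V, so V_ov = 2.05 − 1.1 = 0.95 V.
k_n = μ_nC_ox · (W/L) = 6.4 mA/V².
Assume saturation: I_D = ½ k_n V_ov² = 0.5 × 6.4 × 0.95² = 2.89 mA, giving V_DS = V_DD − I_D R_D = 5.23 − 2.89 × 3.16 = -3.9 V.
But -3.9 V < V_ov = 0.95 V, so the device is actually in triode.
In triode I_D = k_n[V_ov V_DS − ½ V_DS²] and I_D = (V_DD − V_DS)/R_D. Equating: 10.1 V_DS² − 20.21 V_DS + 5.23 = 0, giving V_DS = 0.305 V (the root below V_ov).
I_D = (5.23 − 0.305) / 3.16 = 1.56 mA.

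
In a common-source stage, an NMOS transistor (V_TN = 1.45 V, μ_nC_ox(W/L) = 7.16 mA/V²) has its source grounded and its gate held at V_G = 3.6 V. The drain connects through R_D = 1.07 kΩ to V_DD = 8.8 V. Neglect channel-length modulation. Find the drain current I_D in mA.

V_GS = V_G = 3.6 V, so V_ov = 3.6 − 1.45 = 2.15 V.
Assume saturation: I_D = ½ k_n V_ov² = 0.5 × 7.16 × 2.15² = 16.5 mA, giving V_DS = V_DD − I_D R_D = 8.8 − 16.5 × 1.07 = -8.91 V.
But -8.91 V < V_ov = 2.15 V, so the device is actually in triode.
In triode I_D = k_n[V_ov V_DS − ½ V_DS²] and I_D = (V_DD − V_DS)/R_D. Equating: 3.83 V_DS² − 17.47 V_DS + 8.8 = 0, giving V_DS = 0.577 V (the root below V_ov).
I_D = (8.8 − 0.577) / 1.07 = 7.69 mA.

I_D = 7.69 mA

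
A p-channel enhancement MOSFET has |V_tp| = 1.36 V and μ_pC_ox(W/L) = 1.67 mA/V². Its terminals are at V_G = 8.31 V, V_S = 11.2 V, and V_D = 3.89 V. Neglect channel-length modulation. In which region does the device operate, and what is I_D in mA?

V_SG = V_S − V_G = 11.2 − 8.31 = 2.89 V; V_SD = V_S − V_D = 11.2 − 3.89 = 7.31 V.
V_ov = V_SG − |V_tp| = 2.89 − 1.36 = 1.53 V.
Since V_SD = 7.31 V ≥ V_ov = 1.53 V, the device is in saturation.
I_D = ½ k_p V_ov² = 0.5 × 1.67 × 1.53² = 1.95 mA.

Saturation; I_D = 1.95 mA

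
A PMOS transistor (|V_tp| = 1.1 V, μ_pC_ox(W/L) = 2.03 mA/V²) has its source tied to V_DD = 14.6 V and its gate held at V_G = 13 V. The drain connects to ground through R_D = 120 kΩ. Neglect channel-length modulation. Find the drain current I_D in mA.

V_SG = V_DD − V_G = 14.6 − 13 = 1.6 V, so V_ov = 1.6 − 1.1 = 0.5 V.
Assume saturation: I_D = ½ k_p V_ov² = 0.5 × 2.03 × 0.5² = 0.254 mA, giving V_SD = V_DD − I_D R_D = 14.6 − 0.254 × 120 = -15.8 V.
But -15.8 V < V_ov = 0.5 V, so the device is actually in triode.
In triode I_D = k_p[V_ov V_SD − ½ V_SD²] and I_D = (V_DD − V_SD)/R_D. Equating: 122 V_SD² − 122.8 V_SD + 14.6 = 0, giving V_SD = 0.138 V (the root below V_ov).
I_D = (14.6 − 0.138) / 120 = 0.121 mA.

I_D = 0.121 mA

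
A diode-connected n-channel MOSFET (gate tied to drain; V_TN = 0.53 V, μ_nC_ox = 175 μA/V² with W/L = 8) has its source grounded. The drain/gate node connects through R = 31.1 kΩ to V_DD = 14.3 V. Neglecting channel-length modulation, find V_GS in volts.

V_GS = 1.30 V

With gate tied to drain, V_GS = V_DS ≥ V_GS − V_TN, so the device is in saturation.
k_n = μ_nC_ox · (W/L) = 1.4 mA/V².
KCL at the drain: ½ k_n (V_GS − V_TN)² = (V_DD − V_GS)/R.
Let x = V_GS − 0.53. Then 21.8 x² + x − 13.77 = 0, giving x = 0.773 V (positive root), so V_GS = 1.3 V.
I_D = (V_DD − V_GS)/R = (14.3 − 1.3) / 31.1 = 0.418 mA.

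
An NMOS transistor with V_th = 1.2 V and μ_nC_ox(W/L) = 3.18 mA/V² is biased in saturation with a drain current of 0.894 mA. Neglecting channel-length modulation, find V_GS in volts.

V_GS = 1.95 V

In saturation I_D = ½ k_n (V_GS − V_th)², so V_GS − V_th = √(2 I_D / k_n) = √(2 × 0.894 / 3.18) = 0.75 V.
V_GS = 1.2 + 0.75 = 1.95 V.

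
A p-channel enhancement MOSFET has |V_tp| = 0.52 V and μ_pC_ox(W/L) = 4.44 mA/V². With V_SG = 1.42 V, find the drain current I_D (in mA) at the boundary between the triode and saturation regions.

I_D = 1.80 mA

At the boundary V_SD = V_ov = V_SG − |V_tp| = 1.42 − 0.52 = 0.9 V.
I_D = ½ k_p V_ov² = 0.5 × 4.44 × 0.9² = 1.8 mA.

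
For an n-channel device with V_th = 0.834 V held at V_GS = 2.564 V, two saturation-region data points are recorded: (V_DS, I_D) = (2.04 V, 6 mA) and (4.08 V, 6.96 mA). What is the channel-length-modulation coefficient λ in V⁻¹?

λ = 0.0934 V⁻¹

With V_GS fixed, I_D ∝ (1 + λ V_DS) in saturation, so I_D2/I_D1 = (1 + λ V_DS2)/(1 + λ V_DS1).
6.96/6 = 1.16 = (1 + 4.08 λ)/(1 + 2.04 λ).
Solving: λ (I_D1 V_DS2 − I_D2 V_DS1) = I_D2 − I_D1, so λ = (6.96 − 6) / (6 × 4.08 − 6.96 × 2.04) = 0.96 / 10.3 = 0.0934 V⁻¹.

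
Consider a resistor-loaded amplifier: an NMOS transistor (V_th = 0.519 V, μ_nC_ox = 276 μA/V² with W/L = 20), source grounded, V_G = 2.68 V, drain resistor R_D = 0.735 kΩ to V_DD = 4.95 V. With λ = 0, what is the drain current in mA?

V_GS = V_G = 2.68 V, so V_ov = 2.68 − 0.519 = 2.16 V.
k_n = μ_nC_ox · (W/L) = 5.52 mA/V².
Assume saturation: I_D = ½ k_n V_ov² = 0.5 × 5.52 × 2.16² = 12.9 mA, giving V_DS = V_DD − I_D R_D = 4.95 − 12.9 × 0.735 = -4.52 V.
But -4.52 V < V_ov = 2.16 V, so the device is actually in triode.
In triode I_D = k_n[V_ov V_DS − ½ V_DS²] and I_D = (V_DD − V_DS)/R_D. Equating: 2.03 V_DS² − 9.768 V_DS + 4.95 = 0, giving V_DS = 0.576 V (the root below V_ov).
I_D = (4.95 − 0.576) / 0.735 = 5.95 mA.

I_D = 5.95 mA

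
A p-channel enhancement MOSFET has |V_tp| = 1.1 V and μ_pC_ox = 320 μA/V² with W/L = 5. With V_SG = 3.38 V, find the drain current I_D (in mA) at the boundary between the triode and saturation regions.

At the boundary V_SD = V_ov = V_SG − |V_tp| = 3.38 − 1.1 = 2.28 V.
k_p = μ_pC_ox · (W/L) = 1.6 mA/V².
I_D = ½ k_p V_ov² = 0.5 × 1.6 × 2.28² = 4.16 mA.

I_D = 4.16 mA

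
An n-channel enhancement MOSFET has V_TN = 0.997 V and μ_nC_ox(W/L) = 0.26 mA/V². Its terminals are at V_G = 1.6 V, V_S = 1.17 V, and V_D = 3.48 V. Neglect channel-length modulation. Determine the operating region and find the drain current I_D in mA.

V_GS = V_G − V_S = 1.6 − 1.17 = 0.43 V; V_DS = V_D − V_S = 3.48 − 1.17 = 2.31 V.
V_GS = 0.43 V < V_TN = 0.997 V, so the transistor is in cutoff.

Cutoff; I_D = 0 mA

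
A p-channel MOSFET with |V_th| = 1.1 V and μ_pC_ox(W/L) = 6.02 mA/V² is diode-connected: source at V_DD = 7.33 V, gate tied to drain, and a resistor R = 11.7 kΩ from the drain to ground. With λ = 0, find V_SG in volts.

With gate tied to drain, V_SG = V_SD ≥ V_SG − |V_th|, so the device is in saturation.
KCL at the drain: ½ k_p (V_SG − |V_th|)² = (V_DD − V_SG)/R.
Let x = V_SG − 1.1. Then 35.2 x² + x − 6.23 = 0, giving x = 0.407 V (positive root), so V_SG = 1.51 V.
I_D = (V_DD − V_SG)/R = (7.33 − 1.51) / 11.7 = 0.498 mA.

V_SG = 1.51 V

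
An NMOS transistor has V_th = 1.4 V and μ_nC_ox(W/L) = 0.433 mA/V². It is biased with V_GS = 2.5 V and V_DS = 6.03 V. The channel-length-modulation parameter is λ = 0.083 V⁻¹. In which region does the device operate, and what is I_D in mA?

Saturation; I_D = 0.393 mA

V_ov = V_GS − V_th = 2.5 − 1.4 = 1.1 V.
Since V_DS = 6.03 V ≥ V_ov = 1.1 V, the device is in saturation.
I_D = ½ k_n V_ov² (1 + λ V_DS) = 0.5 × 0.433 × 1.1² × (1 + 0.083 × 6.03) = 0.393 mA.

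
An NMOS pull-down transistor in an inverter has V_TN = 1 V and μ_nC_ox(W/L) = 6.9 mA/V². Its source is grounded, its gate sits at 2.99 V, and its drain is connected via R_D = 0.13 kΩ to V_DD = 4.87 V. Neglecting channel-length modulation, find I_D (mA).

I_D = 13.7 mA

V_GS = V_G = 2.99 V, so V_ov = 2.99 − 1 = 1.99 V.
Assume saturation: I_D = ½ k_n V_ov² = 0.5 × 6.9 × 1.99² = 13.7 mA, giving V_DS = V_DD − I_D R_D = 4.87 − 13.7 × 0.13 = 3.09 V.
V_DS = 3.09 V ≥ V_ov = 1.99 V, confirming saturation.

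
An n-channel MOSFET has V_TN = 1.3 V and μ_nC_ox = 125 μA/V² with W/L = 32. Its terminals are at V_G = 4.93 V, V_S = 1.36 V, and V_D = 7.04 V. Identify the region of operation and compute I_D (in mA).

V_GS = V_G − V_S = 4.93 − 1.36 = 3.57 V; V_DS = V_D − V_S = 7.04 − 1.36 = 5.68 V.
k_n = μ_nC_ox · (W/L) = 4 mA/V².
V_ov = V_GS − V_TN = 3.57 − 1.3 = 2.27 V.
Since V_DS = 5.68 V ≥ V_ov = 2.27 V, the device is in saturation.
I_D = ½ k_n V_ov² = 0.5 × 4 × 2.27² = 10.3 mA.

Saturation; I_D = 10.3 mA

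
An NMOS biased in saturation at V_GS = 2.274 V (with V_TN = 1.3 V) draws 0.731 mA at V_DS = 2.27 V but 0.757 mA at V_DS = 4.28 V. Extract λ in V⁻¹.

With V_GS fixed, I_D ∝ (1 + λ V_DS) in saturation, so I_D2/I_D1 = (1 + λ V_DS2)/(1 + λ V_DS1).
0.757/0.731 = 1.036 = (1 + 4.28 λ)/(1 + 2.27 λ).
Solving: λ (I_D1 V_DS2 − I_D2 V_DS1) = I_D2 − I_D1, so λ = (0.757 − 0.731) / (0.731 × 4.28 − 0.757 × 2.27) = 0.026 / 1.41 = 0.0184 V⁻¹.

λ = 0.0184 V⁻¹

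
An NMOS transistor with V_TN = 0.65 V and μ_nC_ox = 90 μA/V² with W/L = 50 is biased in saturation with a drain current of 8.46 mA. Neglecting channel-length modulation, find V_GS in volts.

k_n = μ_nC_ox · (W/L) = 4.5 mA/V².
In saturation I_D = ½ k_n (V_GS − V_TN)², so V_GS − V_TN = √(2 I_D / k_n) = √(2 × 8.46 / 4.5) = 1.94 V.
V_GS = 0.65 + 1.94 = 2.59 V.

V_GS = 2.59 V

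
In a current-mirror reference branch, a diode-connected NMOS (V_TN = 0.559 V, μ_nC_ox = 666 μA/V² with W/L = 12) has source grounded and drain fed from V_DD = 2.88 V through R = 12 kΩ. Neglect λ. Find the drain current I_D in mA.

I_D = 0.176 mA

With gate tied to drain, V_GS = V_DS ≥ V_GS − V_TN, so the device is in saturation.
k_n = μ_nC_ox · (W/L) = 7.992 mA/V².
KCL at the drain: ½ k_n (V_GS − V_TN)² = (V_DD − V_GS)/R.
Let x = V_GS − 0.559. Then 48 x² + x − 2.321 = 0, giving x = 0.21 V (positive root), so V_GS = 0.769 V.
I_D = (V_DD − V_GS)/R = (2.88 − 0.769) / 12 = 0.176 mA.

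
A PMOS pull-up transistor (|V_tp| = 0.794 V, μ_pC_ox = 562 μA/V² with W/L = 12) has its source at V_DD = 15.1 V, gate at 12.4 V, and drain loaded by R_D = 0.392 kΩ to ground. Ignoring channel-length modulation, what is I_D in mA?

I_D = 12.2 mA

V_SG = V_DD − V_G = 15.1 − 12.4 = 2.7 V, so V_ov = 2.7 − 0.794 = 1.91 V.
k_p = μ_pC_ox · (W/L) = 6.744 mA/V².
Assume saturation: I_D = ½ k_p V_ov² = 0.5 × 6.744 × 1.91² = 12.2 mA, giving V_SD = V_DD − I_D R_D = 15.1 − 12.2 × 0.392 = 10.3 V.
V_SD = 10.3 V ≥ V_ov = 1.91 V, confirming saturation.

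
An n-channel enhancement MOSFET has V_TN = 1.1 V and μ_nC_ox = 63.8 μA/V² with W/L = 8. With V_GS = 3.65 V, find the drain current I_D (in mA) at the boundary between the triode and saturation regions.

I_D = 1.66 mA

At the boundary V_DS = V_ov = V_GS − V_TN = 3.65 − 1.1 = 2.55 V.
k_n = μ_nC_ox · (W/L) = 0.5104 mA/V².
I_D = ½ k_n V_ov² = 0.5 × 0.5104 × 2.55² = 1.66 mA.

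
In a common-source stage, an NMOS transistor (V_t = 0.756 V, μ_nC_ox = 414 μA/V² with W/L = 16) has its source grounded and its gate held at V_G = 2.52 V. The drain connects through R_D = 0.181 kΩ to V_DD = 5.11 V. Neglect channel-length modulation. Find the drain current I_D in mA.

I_D = 10.3 mA

V_GS = V_G = 2.52 V, so V_ov = 2.52 − 0.756 = 1.76 V.
k_n = μ_nC_ox · (W/L) = 6.624 mA/V².
Assume saturation: I_D = ½ k_n V_ov² = 0.5 × 6.624 × 1.76² = 10.3 mA, giving V_DS = V_DD − I_D R_D = 5.11 − 10.3 × 0.181 = 3.24 V.
V_DS = 3.24 V ≥ V_ov = 1.76 V, confirming saturation.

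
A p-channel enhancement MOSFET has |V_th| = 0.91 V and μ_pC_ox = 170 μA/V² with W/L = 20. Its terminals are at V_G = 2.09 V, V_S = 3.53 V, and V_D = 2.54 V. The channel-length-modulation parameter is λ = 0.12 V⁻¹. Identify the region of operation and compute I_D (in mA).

V_SG = V_S − V_G = 3.53 − 2.09 = 1.44 V; V_SD = V_S − V_D = 3.53 − 2.54 = 0.99 V.
k_p = μ_pC_ox · (W/L) = 3.4 mA/V².
V_ov = V_SG − |V_th| = 1.44 − 0.91 = 0.53 V.
Since V_SD = 0.99 V ≥ V_ov = 0.53 V, the device is in saturation.
I_D = ½ k_p V_ov² (1 + λ V_SD) = 0.5 × 3.4 × 0.53² × (1 + 0.12 × 0.99) = 0.534 mA.

Saturation; I_D = 0.534 mA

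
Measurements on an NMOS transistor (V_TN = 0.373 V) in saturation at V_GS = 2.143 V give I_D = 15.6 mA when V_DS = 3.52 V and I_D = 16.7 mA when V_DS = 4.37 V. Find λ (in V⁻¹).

λ = 0.117 V⁻¹

With V_GS fixed, I_D ∝ (1 + λ V_DS) in saturation, so I_D2/I_D1 = (1 + λ V_DS2)/(1 + λ V_DS1).
16.7/15.6 = 1.071 = (1 + 4.37 λ)/(1 + 3.52 λ).
Solving: λ (I_D1 V_DS2 − I_D2 V_DS1) = I_D2 − I_D1, so λ = (16.7 − 15.6) / (15.6 × 4.37 − 16.7 × 3.52) = 1.1 / 9.39 = 0.117 V⁻¹.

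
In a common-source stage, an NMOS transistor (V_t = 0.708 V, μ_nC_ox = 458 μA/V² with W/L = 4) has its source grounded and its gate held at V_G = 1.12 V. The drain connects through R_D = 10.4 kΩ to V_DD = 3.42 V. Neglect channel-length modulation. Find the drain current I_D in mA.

I_D = 0.155 mA

V_GS = V_G = 1.12 V, so V_ov = 1.12 − 0.708 = 0.412 V.
k_n = μ_nC_ox · (W/L) = 1.832 mA/V².
Assume saturation: I_D = ½ k_n V_ov² = 0.5 × 1.832 × 0.412² = 0.155 mA, giving V_DS = V_DD − I_D R_D = 3.42 − 0.155 × 10.4 = 1.8 V.
V_DS = 1.8 V ≥ V_ov = 0.412 V, confirming saturation.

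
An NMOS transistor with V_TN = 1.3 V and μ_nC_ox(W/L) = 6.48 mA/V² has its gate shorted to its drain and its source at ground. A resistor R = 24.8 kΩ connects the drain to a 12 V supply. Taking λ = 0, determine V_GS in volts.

With gate tied to drain, V_GS = V_DS ≥ V_GS − V_TN, so the device is in saturation.
KCL at the drain: ½ k_n (V_GS − V_TN)² = (V_DD − V_GS)/R.
Let x = V_GS − 1.3. Then 80.4 x² + x − 10.7 = 0, giving x = 0.359 V (positive root), so V_GS = 1.66 V.
I_D = (V_DD − V_GS)/R = (12 − 1.66) / 24.8 = 0.417 mA.

V_GS = 1.66 V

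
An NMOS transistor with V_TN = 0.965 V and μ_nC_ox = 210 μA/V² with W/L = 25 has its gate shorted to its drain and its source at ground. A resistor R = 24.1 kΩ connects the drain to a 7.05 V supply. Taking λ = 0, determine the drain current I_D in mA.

With gate tied to drain, V_GS = V_DS ≥ V_GS − V_TN, so the device is in saturation.
k_n = μ_nC_ox · (W/L) = 5.25 mA/V².
KCL at the drain: ½ k_n (V_GS − V_TN)² = (V_DD − V_GS)/R.
Let x = V_GS − 0.965. Then 63.3 x² + x − 6.085 = 0, giving x = 0.302 V (positive root), so V_GS = 1.27 V.
I_D = (V_DD − V_GS)/R = (7.05 − 1.27) / 24.1 = 0.24 mA.

I_D = 0.240 mA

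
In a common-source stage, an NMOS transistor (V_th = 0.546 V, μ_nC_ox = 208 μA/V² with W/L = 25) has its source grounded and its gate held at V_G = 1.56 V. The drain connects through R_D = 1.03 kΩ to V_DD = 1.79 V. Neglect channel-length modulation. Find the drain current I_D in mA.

I_D = 1.43 mA

V_GS = V_G = 1.56 V, so V_ov = 1.56 − 0.546 = 1.01 V.
k_n = μ_nC_ox · (W/L) = 5.2 mA/V².
Assume saturation: I_D = ½ k_n V_ov² = 0.5 × 5.2 × 1.01² = 2.67 mA, giving V_DS = V_DD − I_D R_D = 1.79 − 2.67 × 1.03 = -0.964 V.
But -0.964 V < V_ov = 1.01 V, so the device is actually in triode.
In triode I_D = k_n[V_ov V_DS − ½ V_DS²] and I_D = (V_DD − V_DS)/R_D. Equating: 2.68 V_DS² − 6.431 V_DS + 1.79 = 0, giving V_DS = 0.321 V (the root below V_ov).
I_D = (1.79 − 0.321) / 1.03 = 1.43 mA.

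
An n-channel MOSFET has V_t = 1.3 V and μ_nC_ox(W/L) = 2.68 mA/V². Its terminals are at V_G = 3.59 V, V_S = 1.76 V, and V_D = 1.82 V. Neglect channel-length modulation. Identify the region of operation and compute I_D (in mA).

Triode; I_D = 0.0804 mA

V_GS = V_G − V_S = 3.59 − 1.76 = 1.83 V; V_DS = V_D − V_S = 1.82 − 1.76 = 0.06 V.
V_ov = V_GS − V_t = 1.83 − 1.3 = 0.53 V.
Since V_DS = 0.06 V < V_ov = 0.53 V, the device is in the triode region.
I_D = k_n [V_ov · V_DS − ½ V_DS²] = 2.68 × [0.53 × 0.06 − 0.5 × 0.06²] = 0.0804 mA.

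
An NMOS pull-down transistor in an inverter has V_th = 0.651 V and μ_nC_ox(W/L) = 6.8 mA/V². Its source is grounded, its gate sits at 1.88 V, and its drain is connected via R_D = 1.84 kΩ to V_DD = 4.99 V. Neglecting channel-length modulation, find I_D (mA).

V_GS = V_G = 1.88 V, so V_ov = 1.88 − 0.651 = 1.23 V.
Assume saturation: I_D = ½ k_n V_ov² = 0.5 × 6.8 × 1.23² = 5.14 mA, giving V_DS = V_DD − I_D R_D = 4.99 − 5.14 × 1.84 = -4.46 V.
But -4.46 V < V_ov = 1.23 V, so the device is actually in triode.
In triode I_D = k_n[V_ov V_DS − ½ V_DS²] and I_D = (V_DD − V_DS)/R_D. Equating: 6.26 V_DS² − 16.38 V_DS + 4.99 = 0, giving V_DS = 0.352 V (the root below V_ov).
I_D = (4.99 − 0.352) / 1.84 = 2.52 mA.

I_D = 2.52 mA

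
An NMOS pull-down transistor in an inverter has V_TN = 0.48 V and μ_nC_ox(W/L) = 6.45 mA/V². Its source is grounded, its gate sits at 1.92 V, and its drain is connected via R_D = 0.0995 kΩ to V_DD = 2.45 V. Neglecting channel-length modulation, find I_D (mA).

I_D = 6.69 mA

V_GS = V_G = 1.92 V, so V_ov = 1.92 − 0.48 = 1.44 V.
Assume saturation: I_D = ½ k_n V_ov² = 0.5 × 6.45 × 1.44² = 6.69 mA, giving V_DS = V_DD − I_D R_D = 2.45 − 6.69 × 0.0995 = 1.78 V.
V_DS = 1.78 V ≥ V_ov = 1.44 V, confirming saturation.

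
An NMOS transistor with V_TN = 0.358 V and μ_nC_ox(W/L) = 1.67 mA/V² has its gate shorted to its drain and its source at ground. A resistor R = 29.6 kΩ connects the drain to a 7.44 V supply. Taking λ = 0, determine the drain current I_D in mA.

With gate tied to drain, V_GS = V_DS ≥ V_GS − V_TN, so the device is in saturation.
KCL at the drain: ½ k_n (V_GS − V_TN)² = (V_DD − V_GS)/R.
Let x = V_GS − 0.358. Then 24.7 x² + x − 7.082 = 0, giving x = 0.515 V (positive root), so V_GS = 0.873 V.
I_D = (V_DD − V_GS)/R = (7.44 − 0.873) / 29.6 = 0.222 mA.

I_D = 0.222 mA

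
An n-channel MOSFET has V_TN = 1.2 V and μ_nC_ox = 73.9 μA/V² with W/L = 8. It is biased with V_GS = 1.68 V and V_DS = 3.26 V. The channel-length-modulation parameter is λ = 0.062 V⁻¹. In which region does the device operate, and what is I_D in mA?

k_n = μ_nC_ox · (W/L) = 0.5912 mA/V².
V_ov = V_GS − V_TN = 1.68 − 1.2 = 0.48 V.
Since V_DS = 3.26 V ≥ V_ov = 0.48 V, the device is in saturation.
I_D = ½ k_n V_ov² (1 + λ V_DS) = 0.5 × 0.5912 × 0.48² × (1 + 0.062 × 3.26) = 0.0819 mA.

Saturation; I_D = 0.0819 mA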